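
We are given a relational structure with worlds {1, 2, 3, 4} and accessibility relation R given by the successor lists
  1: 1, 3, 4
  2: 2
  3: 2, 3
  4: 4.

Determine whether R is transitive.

Transitive: no — 1 R 3 and 3 R 2, but not 1 R 2.

No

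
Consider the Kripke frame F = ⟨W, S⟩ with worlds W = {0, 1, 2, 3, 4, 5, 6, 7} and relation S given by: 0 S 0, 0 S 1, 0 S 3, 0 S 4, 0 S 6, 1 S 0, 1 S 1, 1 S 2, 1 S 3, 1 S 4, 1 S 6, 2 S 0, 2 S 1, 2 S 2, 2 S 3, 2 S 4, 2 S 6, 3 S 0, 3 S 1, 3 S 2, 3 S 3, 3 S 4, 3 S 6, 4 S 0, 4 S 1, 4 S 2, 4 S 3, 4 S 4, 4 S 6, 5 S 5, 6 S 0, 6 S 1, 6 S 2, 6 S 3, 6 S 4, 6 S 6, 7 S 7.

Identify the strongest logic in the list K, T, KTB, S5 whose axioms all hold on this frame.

Reflexive (axiom T): yes — every world is S-related to itself.
Symmetric (axiom B): no — 2 S 0 but not 0 S 2.
Euclidean (axiom 5): no — 1 S 0 and 1 S 2, but not 0 S 2.
So F validates K, T; KTB would additionally require S to be symmetric. The strongest is T.

T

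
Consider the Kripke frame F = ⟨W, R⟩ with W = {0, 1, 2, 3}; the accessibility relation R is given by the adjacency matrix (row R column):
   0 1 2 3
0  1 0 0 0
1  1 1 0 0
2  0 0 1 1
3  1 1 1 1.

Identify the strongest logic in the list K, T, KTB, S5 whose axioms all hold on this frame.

Reflexive (axiom T): yes — every world is R-related to itself.
Symmetric (axiom B): no — 1 R 0 but not 0 R 1.
Euclidean (axiom 5): no — 3 R 0 and 3 R 1, but not 0 R 1.
So F validates K, T; KTB would additionally require R to be symmetric. The strongest is T.

T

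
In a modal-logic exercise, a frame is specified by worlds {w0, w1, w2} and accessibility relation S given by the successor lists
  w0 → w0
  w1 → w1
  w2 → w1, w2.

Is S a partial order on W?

Reflexive: yes — every world is S-related to itself.
Transitive: yes — every two-step S-path is closed by a direct edge.
Antisymmetric: yes — no distinct pair is related both ways.
So S is a partial order.

Yes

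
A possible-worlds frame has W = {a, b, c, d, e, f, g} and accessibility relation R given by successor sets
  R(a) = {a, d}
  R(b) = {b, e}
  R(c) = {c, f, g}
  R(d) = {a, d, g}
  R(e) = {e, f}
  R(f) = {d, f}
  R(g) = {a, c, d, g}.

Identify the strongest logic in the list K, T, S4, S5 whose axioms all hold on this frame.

T

Reflexive (axiom T): yes — every world is R-related to itself.
Transitive (axiom 4): no — a R d and d R g, but not a R g.
Euclidean (axiom 5): no — c R f and c R g, but not f R g.
So F validates K, T; S4 would additionally require R to be transitive. The strongest is T.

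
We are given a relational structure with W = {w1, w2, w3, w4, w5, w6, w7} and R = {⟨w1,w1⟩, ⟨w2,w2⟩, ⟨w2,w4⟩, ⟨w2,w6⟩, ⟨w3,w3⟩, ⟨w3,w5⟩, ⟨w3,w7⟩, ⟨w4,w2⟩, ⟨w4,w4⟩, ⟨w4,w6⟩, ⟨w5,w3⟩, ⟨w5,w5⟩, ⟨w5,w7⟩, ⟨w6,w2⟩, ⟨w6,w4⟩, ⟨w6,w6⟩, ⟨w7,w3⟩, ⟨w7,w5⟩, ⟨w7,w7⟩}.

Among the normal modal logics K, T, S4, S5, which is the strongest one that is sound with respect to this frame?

S5

Reflexive (axiom T): yes — every world is R-related to itself.
Transitive (axiom 4): yes — every two-step R-path is closed by a direct edge.
Euclidean (axiom 5): yes — any two successors of a common world are R-related.
So F validates K, T, S4, S5. The strongest is S5.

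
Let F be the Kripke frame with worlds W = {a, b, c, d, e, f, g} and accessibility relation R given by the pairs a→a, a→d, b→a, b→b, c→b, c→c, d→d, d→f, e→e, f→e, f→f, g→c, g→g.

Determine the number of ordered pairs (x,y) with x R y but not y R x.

6

Enumerating: (a,d), (b,a), (c,b), (d,f), (f,e), (g,c).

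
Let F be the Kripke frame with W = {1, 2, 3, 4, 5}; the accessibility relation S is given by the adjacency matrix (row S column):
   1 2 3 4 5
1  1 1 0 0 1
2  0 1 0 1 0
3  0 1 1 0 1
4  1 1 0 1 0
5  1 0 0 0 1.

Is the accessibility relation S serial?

Serial: yes — every world has a successor (e.g. 1 S 1).

Yes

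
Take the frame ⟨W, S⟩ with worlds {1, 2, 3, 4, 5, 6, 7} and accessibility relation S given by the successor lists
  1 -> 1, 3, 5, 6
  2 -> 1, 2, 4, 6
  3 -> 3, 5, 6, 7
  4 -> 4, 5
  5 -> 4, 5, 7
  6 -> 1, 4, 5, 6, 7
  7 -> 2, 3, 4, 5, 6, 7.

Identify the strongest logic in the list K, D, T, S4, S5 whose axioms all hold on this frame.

Serial (axiom D): yes — every world has a successor (e.g. 1 S 1).
Reflexive (axiom T): yes — every world is S-related to itself.
Transitive (axiom 4): no — 1 S 3 and 3 S 7, but not 1 S 7.
Euclidean (axiom 5): no — 1 S 5 and 1 S 3, but not 5 S 3.
So F validates K, D, T; S4 would additionally require S to be transitive. The strongest is T.

T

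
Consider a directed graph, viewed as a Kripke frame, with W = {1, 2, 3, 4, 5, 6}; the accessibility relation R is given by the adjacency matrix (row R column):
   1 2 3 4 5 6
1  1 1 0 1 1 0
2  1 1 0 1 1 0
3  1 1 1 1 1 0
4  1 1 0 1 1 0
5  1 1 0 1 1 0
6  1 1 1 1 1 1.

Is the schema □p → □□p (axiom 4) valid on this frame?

Yes

The schema 4 characterises exactly the transitive frames.
Transitive: yes — every two-step R-path is closed by a direct edge.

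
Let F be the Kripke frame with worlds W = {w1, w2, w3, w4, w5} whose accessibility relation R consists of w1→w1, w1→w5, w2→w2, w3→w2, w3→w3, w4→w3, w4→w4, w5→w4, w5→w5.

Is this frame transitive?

No

Transitive: no — w1 R w5 and w5 R w4, but not w1 R w4.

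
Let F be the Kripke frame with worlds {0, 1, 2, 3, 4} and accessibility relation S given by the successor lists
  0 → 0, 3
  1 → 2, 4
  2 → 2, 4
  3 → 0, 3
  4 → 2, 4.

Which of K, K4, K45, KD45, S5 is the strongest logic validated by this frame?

KD45

Transitive (axiom 4): yes — every two-step S-path is closed by a direct edge.
Euclidean (axiom 5): yes — any two successors of a common world are S-related.
Serial (axiom D): yes — every world has a successor (e.g. 0 S 0).
Reflexive (axiom T): no — 1 is not related to itself.
So F validates K, K4, K45, KD45; S5 would additionally require S to be reflexive. The strongest is KD45.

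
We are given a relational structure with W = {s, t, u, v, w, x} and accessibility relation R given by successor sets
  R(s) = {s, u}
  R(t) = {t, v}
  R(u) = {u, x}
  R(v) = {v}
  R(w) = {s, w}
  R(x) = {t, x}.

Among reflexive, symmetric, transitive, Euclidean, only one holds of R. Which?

Reflexive: yes — every world is R-related to itself.
Symmetric: no — s R u but not u R s.
Transitive: no — s R u and u R x, but not s R x.
Euclidean: no — s R u and s R s, but not u R s.
Only reflexive holds.

reflexive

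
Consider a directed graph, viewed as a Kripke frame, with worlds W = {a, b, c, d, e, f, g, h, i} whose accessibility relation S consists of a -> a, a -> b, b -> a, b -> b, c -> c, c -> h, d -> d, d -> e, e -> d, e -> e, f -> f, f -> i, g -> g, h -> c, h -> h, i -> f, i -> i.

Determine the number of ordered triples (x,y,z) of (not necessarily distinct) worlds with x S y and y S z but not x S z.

0

S is transitive; there are no such tuples.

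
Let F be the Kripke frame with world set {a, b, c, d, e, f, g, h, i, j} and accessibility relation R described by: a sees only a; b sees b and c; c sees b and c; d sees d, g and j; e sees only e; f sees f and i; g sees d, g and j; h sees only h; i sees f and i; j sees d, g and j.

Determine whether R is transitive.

Yes

Transitive: yes — every two-step R-path is closed by a direct edge.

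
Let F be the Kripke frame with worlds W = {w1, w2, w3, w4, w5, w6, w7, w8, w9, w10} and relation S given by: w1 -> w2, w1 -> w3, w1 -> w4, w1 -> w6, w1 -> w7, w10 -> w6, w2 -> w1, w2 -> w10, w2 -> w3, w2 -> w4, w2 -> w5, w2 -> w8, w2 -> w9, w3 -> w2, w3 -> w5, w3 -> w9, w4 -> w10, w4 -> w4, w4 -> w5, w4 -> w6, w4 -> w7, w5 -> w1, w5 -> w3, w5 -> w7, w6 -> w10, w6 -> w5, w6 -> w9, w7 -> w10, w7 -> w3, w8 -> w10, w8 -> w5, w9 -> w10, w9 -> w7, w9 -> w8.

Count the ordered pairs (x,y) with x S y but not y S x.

25

Enumerating: (w1,w3), (w1,w4), (w1,w6), (w1,w7), (w2,w10), (w2,w4), (w2,w5), (w2,w8), (w2,w9), (w3,w9), (w4,w10), (w4,w5), … and 13 more.
Total: 25.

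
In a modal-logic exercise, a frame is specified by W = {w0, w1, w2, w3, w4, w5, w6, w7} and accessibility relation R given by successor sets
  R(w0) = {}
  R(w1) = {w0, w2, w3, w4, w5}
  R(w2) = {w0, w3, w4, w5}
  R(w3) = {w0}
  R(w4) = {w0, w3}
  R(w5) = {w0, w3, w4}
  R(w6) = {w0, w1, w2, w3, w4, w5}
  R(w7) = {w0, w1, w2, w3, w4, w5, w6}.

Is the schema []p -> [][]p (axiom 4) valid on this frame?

Axiom 4 corresponds to the accessibility relation being transitive.
Transitive: yes — every two-step R-path is closed by a direct edge.

Yes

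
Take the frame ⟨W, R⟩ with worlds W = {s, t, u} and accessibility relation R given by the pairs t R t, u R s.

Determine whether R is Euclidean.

Euclidean: no — u R s and u R s, but not s R s.

No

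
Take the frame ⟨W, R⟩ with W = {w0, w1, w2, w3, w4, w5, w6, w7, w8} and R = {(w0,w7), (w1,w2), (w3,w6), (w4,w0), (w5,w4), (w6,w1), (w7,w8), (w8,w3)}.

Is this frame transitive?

No

Transitive: no — w0 R w7 and w7 R w8, but not w0 R w8.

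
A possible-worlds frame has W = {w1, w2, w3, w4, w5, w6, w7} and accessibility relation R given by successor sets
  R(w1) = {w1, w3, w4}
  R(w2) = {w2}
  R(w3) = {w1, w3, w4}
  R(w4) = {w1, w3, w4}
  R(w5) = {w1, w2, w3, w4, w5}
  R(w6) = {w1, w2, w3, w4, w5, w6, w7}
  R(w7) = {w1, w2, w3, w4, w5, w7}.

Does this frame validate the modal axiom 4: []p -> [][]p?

Yes

By correspondence theory, 4 is valid on a frame iff R is transitive.
Transitive: yes — every two-step R-path is closed by a direct edge.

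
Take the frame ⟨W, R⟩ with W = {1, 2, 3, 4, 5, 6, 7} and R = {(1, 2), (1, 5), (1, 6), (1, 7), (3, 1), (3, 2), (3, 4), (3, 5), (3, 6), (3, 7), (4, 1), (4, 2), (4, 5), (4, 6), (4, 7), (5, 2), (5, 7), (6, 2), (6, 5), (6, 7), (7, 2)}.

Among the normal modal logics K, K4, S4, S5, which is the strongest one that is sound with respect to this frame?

K4

Transitive (axiom 4): yes — every two-step R-path is closed by a direct edge.
Reflexive (axiom T): no — 1 is not related to itself.
Euclidean (axiom 5): no — 1 R 2 and 1 R 5, but not 2 R 5.
So F validates K, K4; S4 would additionally require R to be reflexive. The strongest is K4.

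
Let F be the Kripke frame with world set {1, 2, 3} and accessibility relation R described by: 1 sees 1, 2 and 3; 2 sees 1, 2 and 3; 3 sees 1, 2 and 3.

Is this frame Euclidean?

Yes

Euclidean: yes — any two successors of a common world are R-related.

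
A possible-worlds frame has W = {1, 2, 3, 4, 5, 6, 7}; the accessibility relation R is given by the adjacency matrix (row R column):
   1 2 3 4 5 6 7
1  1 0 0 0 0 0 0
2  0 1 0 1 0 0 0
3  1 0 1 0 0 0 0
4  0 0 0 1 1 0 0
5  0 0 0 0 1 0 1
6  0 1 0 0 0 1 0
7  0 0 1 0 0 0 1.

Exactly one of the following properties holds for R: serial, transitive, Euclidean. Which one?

Serial: yes — every world has a successor (e.g. 1 R 1).
Transitive: no — 2 R 4 and 4 R 5, but not 2 R 5.
Euclidean: no — 2 R 4 and 2 R 2, but not 4 R 2.
Only serial holds.

serial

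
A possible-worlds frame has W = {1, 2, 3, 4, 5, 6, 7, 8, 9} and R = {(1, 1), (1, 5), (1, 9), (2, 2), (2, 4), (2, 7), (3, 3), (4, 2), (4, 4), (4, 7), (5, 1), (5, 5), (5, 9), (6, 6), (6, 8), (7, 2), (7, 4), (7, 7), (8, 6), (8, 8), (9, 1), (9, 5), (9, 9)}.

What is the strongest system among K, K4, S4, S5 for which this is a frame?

S5

Transitive (axiom 4): yes — every two-step R-path is closed by a direct edge.
Reflexive (axiom T): yes — every world is R-related to itself.
Euclidean (axiom 5): yes — any two successors of a common world are R-related.
So F validates K, K4, S4, S5. The strongest is S5.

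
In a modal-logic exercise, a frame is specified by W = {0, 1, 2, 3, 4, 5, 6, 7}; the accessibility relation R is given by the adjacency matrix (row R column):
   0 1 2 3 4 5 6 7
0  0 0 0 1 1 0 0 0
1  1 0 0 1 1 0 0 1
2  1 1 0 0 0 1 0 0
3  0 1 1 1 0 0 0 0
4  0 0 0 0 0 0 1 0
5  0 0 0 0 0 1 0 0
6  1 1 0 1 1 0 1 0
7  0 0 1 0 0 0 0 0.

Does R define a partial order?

Reflexive: no — 0 is not related to itself.
Transitive: no — 0 R 3 and 3 R 1, but not 0 R 1.
Antisymmetric: no — 1 R 3 and 3 R 1 with 1 ≠ 3.
So R is not a partial order.

No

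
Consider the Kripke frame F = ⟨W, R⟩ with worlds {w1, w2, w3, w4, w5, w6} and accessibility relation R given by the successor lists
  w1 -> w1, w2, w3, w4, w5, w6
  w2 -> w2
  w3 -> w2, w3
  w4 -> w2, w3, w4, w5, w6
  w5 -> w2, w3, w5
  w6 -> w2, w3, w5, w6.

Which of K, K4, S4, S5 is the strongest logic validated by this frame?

S4

Transitive (axiom 4): yes — every two-step R-path is closed by a direct edge.
Reflexive (axiom T): yes — every world is R-related to itself.
Euclidean (axiom 5): no — w1 R w2 and w1 R w3, but not w2 R w3.
So F validates K, K4, S4; S5 would additionally require R to be Euclidean. The strongest is S4.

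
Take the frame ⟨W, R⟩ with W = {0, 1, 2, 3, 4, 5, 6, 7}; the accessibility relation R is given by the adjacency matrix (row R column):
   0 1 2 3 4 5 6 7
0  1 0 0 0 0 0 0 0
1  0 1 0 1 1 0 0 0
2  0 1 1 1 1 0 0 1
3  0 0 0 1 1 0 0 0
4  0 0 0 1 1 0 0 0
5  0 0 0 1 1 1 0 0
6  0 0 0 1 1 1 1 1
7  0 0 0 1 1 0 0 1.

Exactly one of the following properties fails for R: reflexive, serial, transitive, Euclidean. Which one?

Euclidean

Reflexive: yes — every world is R-related to itself.
Serial: yes — every world has a successor (e.g. 0 R 0).
Transitive: yes — every two-step R-path is closed by a direct edge.
Euclidean: no — 2 R 1 and 2 R 7, but not 1 R 7.
Only Euclidean fails.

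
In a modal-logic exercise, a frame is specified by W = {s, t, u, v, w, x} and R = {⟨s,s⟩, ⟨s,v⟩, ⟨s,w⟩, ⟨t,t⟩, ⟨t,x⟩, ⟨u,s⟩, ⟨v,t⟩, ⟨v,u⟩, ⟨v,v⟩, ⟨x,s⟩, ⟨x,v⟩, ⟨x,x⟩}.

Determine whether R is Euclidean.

Euclidean: no — s R v and s R w, but not v R w.

No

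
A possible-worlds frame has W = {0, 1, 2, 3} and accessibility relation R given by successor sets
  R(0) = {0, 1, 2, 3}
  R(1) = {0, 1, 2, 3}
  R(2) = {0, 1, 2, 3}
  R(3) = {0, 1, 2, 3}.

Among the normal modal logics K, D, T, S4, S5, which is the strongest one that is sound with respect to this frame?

Serial (axiom D): yes — every world has a successor (e.g. 0 R 0).
Reflexive (axiom T): yes — every world is R-related to itself.
Transitive (axiom 4): yes — every two-step R-path is closed by a direct edge.
Euclidean (axiom 5): yes — any two successors of a common world are R-related.
So F validates K, D, T, S4, S5. The strongest is S5.

S5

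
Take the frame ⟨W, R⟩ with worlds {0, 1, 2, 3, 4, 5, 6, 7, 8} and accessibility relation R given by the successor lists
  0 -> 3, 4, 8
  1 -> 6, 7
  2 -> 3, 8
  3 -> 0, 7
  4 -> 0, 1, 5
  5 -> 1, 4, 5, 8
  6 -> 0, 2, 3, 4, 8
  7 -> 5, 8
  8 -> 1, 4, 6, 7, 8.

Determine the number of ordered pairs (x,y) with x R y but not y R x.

Enumerating: (0,8), (1,6), (1,7), (2,3), (2,8), (3,7), (4,1), (5,1), (5,8), (6,0), (6,2), (6,3), (6,4), (7,5), (8,1), (8,4).

16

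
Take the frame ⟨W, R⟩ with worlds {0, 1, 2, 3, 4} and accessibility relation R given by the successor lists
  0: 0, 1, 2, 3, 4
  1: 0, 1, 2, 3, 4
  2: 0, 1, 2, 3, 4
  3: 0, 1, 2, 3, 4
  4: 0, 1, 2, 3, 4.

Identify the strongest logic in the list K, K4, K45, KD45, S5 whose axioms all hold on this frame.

S5

Transitive (axiom 4): yes — every two-step R-path is closed by a direct edge.
Euclidean (axiom 5): yes — any two successors of a common world are R-related.
Serial (axiom D): yes — every world has a successor (e.g. 0 R 0).
Reflexive (axiom T): yes — every world is R-related to itself.
So F validates K, K4, K45, KD45, S5. The strongest is S5.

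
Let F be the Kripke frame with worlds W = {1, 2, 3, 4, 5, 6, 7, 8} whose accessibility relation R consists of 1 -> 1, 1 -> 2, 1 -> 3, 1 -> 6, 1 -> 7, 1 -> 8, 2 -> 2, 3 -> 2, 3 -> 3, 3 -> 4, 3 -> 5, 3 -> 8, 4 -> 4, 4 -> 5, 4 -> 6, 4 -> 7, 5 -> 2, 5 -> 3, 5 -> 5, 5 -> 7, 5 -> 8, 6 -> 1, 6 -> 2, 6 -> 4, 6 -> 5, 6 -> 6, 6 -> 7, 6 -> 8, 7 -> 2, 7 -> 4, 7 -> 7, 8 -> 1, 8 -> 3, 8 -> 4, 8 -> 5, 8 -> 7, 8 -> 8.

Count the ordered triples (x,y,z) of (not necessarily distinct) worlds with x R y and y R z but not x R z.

34

Enumerating: (1,3,4), (1,3,5), (1,6,4), (1,6,5), (1,7,4), (1,8,4), (1,8,5), (3,4,6), (3,4,7), (3,5,7), (3,8,1), (3,8,7), … and 22 more.
Total: 34.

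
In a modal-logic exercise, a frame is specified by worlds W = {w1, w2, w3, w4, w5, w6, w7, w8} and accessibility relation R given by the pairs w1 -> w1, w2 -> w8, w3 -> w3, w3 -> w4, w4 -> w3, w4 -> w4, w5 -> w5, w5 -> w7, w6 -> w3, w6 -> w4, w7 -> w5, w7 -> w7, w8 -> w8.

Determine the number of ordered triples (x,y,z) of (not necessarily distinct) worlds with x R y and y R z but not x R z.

0

R is transitive; there are no such tuples.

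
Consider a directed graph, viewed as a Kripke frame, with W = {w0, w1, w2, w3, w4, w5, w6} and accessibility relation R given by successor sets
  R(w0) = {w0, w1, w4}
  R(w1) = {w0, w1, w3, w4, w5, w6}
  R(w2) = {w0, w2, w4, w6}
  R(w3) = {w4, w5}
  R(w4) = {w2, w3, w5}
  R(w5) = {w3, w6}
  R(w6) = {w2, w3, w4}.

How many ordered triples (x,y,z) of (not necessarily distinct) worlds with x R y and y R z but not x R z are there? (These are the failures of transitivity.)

Enumerating: (w0,w1,w3), (w0,w1,w5), (w0,w1,w6), (w0,w4,w2), (w0,w4,w3), (w0,w4,w5), (w1,w4,w2), (w1,w6,w2), (w2,w0,w1), (w2,w4,w3), (w2,w4,w5), (w2,w6,w3), … and 17 more.
Total: 29.

29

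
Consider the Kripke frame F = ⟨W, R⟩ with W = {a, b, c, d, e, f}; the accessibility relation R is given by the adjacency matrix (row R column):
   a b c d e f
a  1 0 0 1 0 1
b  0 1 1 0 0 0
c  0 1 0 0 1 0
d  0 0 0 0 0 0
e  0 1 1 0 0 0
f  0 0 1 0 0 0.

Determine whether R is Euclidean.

Euclidean: no — a R d and a R f, but not d R f.

No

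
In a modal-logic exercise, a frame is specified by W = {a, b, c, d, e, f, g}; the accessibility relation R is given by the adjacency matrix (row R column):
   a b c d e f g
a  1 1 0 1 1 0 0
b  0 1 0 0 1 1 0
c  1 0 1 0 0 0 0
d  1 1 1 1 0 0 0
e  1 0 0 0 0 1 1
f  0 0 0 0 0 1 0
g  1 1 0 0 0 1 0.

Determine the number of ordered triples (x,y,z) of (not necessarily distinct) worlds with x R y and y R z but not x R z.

19

Enumerating: (a,b,f), (a,d,c), (a,e,f), (a,e,g), (b,e,a), (b,e,g), (c,a,b), (c,a,d), (c,a,e), (d,a,e), (d,b,e), (d,b,f), … and 7 more.
Total: 19.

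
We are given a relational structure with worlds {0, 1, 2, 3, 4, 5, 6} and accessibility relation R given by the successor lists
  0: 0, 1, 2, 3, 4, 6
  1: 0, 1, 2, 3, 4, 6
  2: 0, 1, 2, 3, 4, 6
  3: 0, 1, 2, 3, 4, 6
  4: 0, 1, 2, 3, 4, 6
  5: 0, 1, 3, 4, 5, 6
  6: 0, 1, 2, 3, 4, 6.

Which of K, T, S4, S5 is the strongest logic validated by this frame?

Reflexive (axiom T): yes — every world is R-related to itself.
Transitive (axiom 4): no — 5 R 0 and 0 R 2, but not 5 R 2.
Euclidean (axiom 5): no — 5 R 0 and 5 R 5, but not 0 R 5.
So F validates K, T; S4 would additionally require R to be transitive. The strongest is T.

T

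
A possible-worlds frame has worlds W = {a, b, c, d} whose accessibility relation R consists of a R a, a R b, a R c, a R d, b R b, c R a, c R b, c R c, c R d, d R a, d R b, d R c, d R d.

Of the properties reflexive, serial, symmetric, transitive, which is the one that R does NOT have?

Reflexive: yes — every world is R-related to itself.
Serial: yes — every world has a successor (e.g. a R a).
Symmetric: no — a R b but not b R a.
Transitive: yes — every two-step R-path is closed by a direct edge.
Only symmetric fails.

symmetric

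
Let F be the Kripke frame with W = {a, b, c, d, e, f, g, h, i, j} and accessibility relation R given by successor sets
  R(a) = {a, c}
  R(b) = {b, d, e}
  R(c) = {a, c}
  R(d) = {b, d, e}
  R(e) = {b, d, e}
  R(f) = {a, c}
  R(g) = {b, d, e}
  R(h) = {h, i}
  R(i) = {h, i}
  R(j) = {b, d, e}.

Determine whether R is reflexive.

No

Reflexive: no — f is not related to itself.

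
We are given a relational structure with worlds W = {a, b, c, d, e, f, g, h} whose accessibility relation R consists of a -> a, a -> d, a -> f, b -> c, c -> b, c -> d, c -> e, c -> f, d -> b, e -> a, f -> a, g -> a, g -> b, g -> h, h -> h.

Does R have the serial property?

Yes

Serial: yes — every world has a successor (e.g. a R a).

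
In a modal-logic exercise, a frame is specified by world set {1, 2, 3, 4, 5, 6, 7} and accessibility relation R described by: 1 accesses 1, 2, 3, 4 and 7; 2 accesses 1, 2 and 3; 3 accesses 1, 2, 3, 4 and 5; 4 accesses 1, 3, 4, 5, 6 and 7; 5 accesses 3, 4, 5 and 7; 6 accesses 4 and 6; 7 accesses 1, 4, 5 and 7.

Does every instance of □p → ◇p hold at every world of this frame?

By correspondence theory, D is valid on a frame iff R is serial.
Serial: yes — every world has a successor (e.g. 1 R 1).

Yes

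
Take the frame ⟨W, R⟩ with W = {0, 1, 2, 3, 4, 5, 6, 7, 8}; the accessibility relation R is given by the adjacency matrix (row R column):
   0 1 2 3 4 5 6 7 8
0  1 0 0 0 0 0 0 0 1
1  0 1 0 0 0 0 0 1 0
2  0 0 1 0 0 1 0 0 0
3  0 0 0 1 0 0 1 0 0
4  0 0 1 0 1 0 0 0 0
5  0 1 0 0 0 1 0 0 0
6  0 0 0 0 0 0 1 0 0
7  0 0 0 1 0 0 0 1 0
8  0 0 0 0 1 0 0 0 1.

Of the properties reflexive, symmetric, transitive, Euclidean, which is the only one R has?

Reflexive: yes — every world is R-related to itself.
Symmetric: no — 0 R 8 but not 8 R 0.
Transitive: no — 0 R 8 and 8 R 4, but not 0 R 4.
Euclidean: no — 0 R 8 and 0 R 0, but not 8 R 0.
Only reflexive holds.

reflexive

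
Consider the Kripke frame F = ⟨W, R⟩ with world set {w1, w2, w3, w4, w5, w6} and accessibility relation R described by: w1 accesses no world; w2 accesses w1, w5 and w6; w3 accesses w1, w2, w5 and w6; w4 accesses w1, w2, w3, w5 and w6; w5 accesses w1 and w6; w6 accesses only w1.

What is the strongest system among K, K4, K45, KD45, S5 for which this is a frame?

K4

Transitive (axiom 4): yes — every two-step R-path is closed by a direct edge.
Euclidean (axiom 5): no — w2 R w1 and w2 R w5, but not w1 R w5.
Serial (axiom D): no — w1 has no R-successor.
Reflexive (axiom T): no — w1 is not related to itself.
So F validates K, K4; K45 would additionally require R to be Euclidean. The strongest is K4.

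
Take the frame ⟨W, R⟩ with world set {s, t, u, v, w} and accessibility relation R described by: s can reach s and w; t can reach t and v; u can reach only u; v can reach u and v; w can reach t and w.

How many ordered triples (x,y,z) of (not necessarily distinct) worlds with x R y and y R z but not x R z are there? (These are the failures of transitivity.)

Enumerating: (s,w,t), (t,v,u), (w,t,v).

3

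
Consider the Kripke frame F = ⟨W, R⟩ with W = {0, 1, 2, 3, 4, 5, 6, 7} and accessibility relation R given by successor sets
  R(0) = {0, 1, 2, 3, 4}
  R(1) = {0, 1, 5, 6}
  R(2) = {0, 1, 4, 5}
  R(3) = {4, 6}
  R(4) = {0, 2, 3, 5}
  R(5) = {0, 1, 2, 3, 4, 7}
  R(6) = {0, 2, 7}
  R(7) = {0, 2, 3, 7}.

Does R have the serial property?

Serial: yes — every world has a successor (e.g. 0 R 0).

Yes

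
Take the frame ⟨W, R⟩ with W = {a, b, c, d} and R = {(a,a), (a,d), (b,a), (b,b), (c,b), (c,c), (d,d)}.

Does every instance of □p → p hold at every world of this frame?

By correspondence theory, T is valid on a frame iff R is reflexive.
Reflexive: yes — every world is R-related to itself.

Yes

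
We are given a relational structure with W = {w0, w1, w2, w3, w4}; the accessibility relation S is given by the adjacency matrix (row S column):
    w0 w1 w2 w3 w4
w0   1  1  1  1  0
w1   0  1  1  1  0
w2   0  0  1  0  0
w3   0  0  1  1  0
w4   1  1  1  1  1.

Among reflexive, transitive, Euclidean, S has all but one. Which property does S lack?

Euclidean

Reflexive: yes — every world is S-related to itself.
Transitive: yes — every two-step S-path is closed by a direct edge.
Euclidean: no — w0 S w2 and w0 S w1, but not w2 S w1.
Only Euclidean fails.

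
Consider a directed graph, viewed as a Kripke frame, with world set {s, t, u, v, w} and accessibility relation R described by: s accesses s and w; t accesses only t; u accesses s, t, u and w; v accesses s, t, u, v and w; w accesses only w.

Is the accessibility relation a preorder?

Reflexive: yes — every world is R-related to itself.
Transitive: yes — every two-step R-path is closed by a direct edge.
So R is a preorder.

Yes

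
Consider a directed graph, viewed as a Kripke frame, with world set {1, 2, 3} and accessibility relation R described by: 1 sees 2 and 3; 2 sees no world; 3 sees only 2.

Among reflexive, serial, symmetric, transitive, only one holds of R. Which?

transitive

Reflexive: no — 1 is not related to itself.
Serial: no — 2 has no R-successor.
Symmetric: no — 1 R 2 but not 2 R 1.
Transitive: yes — every two-step R-path is closed by a direct edge.
Only transitive holds.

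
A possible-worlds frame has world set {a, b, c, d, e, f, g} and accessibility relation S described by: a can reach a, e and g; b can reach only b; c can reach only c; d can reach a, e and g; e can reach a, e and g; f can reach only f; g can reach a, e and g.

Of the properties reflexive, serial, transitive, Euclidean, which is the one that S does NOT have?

reflexive

Reflexive: no — d is not related to itself.
Serial: yes — every world has a successor (e.g. a S a).
Transitive: yes — every two-step S-path is closed by a direct edge.
Euclidean: yes — any two successors of a common world are S-related.
Only reflexive fails.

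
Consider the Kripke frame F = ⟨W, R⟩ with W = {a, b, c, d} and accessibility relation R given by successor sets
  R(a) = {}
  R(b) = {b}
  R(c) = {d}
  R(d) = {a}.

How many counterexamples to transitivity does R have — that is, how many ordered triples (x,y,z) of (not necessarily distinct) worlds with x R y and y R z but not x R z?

1

Enumerating: (c,d,a).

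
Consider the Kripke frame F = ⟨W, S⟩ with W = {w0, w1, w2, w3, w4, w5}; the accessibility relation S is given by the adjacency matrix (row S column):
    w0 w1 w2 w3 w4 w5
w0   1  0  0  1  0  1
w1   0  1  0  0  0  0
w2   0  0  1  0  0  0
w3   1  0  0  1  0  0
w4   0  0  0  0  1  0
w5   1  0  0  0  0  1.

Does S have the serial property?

Serial: yes — every world has a successor (e.g. w0 S w0).

Yes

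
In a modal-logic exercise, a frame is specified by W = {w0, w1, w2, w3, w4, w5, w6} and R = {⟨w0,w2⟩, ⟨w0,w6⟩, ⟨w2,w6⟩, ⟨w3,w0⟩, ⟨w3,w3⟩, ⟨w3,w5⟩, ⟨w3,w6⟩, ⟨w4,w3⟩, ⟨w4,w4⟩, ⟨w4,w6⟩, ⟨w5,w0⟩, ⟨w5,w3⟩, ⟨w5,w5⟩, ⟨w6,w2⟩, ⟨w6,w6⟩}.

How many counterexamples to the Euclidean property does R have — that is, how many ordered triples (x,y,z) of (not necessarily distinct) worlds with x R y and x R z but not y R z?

15

Enumerating: (w0,w2,w2), (w3,w0,w0), (w3,w0,w3), (w3,w0,w5), (w3,w5,w6), (w3,w6,w0), (w3,w6,w3), (w3,w6,w5), (w4,w3,w4), (w4,w6,w3), (w4,w6,w4), (w5,w0,w0), (w5,w0,w3), (w5,w0,w5), (w6,w2,w2).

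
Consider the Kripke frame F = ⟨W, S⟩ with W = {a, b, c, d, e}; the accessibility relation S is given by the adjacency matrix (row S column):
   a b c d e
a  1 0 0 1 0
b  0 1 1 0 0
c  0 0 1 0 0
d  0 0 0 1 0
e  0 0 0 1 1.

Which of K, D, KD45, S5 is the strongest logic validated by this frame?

Serial (axiom D): yes — every world has a successor (e.g. a S a).
Euclidean (axiom 5): no — a S d and a S a, but not d S a.
Transitive (axiom 4): yes — every two-step S-path is closed by a direct edge.
Reflexive (axiom T): yes — every world is S-related to itself.
So F validates K, D; KD45 would additionally require S to be Euclidean. The strongest is D.

D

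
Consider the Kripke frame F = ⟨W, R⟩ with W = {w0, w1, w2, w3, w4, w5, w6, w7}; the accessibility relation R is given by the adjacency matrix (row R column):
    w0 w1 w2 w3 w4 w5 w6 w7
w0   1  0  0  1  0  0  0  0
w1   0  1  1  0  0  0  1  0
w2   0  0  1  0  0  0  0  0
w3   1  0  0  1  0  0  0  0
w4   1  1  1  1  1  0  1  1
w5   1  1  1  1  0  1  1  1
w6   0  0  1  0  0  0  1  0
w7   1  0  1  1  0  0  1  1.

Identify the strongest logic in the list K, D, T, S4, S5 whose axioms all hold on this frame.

Serial (axiom D): yes — every world has a successor (e.g. w0 R w0).
Reflexive (axiom T): yes — every world is R-related to itself.
Transitive (axiom 4): yes — every two-step R-path is closed by a direct edge.
Euclidean (axiom 5): no — w1 R w2 and w1 R w6, but not w2 R w6.
So F validates K, D, T, S4; S5 would additionally require R to be Euclidean. The strongest is S4.

S4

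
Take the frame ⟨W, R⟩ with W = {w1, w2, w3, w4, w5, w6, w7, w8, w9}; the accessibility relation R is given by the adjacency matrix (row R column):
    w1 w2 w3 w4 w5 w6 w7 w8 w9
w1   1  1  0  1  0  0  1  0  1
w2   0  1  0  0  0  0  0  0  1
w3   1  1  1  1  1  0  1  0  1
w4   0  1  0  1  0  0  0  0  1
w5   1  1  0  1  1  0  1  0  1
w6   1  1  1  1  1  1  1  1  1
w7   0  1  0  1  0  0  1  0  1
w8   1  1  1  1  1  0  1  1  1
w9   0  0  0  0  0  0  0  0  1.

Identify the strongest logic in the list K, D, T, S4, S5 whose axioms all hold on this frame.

S4

Serial (axiom D): yes — every world has a successor (e.g. w1 R w1).
Reflexive (axiom T): yes — every world is R-related to itself.
Transitive (axiom 4): yes — every two-step R-path is closed by a direct edge.
Euclidean (axiom 5): no — w1 R w2 and w1 R w4, but not w2 R w4.
So F validates K, D, T, S4; S5 would additionally require R to be Euclidean. The strongest is S4.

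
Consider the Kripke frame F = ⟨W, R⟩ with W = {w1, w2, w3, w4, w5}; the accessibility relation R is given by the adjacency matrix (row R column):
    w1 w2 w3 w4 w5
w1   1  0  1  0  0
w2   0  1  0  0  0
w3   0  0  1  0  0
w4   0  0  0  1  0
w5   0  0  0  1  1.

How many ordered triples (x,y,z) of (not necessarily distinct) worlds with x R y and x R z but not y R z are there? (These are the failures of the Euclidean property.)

2

Enumerating: (w1,w3,w1), (w5,w4,w5).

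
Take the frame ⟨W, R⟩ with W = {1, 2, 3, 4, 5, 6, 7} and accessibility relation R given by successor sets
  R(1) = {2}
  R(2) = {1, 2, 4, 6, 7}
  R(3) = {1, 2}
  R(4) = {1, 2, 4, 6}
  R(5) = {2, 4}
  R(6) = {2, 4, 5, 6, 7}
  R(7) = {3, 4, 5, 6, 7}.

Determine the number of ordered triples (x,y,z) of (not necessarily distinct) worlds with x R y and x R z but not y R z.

33

Enumerating: (2,1,1), (2,1,4), (2,1,6), (2,1,7), (2,4,7), (2,6,1), (2,7,1), (2,7,2), (3,1,1), (4,1,1), (4,1,4), (4,1,6), … and 21 more.
Total: 33.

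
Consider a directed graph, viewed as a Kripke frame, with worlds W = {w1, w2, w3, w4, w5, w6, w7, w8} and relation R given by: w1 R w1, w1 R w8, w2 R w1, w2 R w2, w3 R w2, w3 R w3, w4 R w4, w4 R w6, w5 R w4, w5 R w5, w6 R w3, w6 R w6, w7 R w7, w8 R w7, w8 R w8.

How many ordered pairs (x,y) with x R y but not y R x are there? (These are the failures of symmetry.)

Enumerating: (w1,w8), (w2,w1), (w3,w2), (w4,w6), (w5,w4), (w6,w3), (w8,w7).

7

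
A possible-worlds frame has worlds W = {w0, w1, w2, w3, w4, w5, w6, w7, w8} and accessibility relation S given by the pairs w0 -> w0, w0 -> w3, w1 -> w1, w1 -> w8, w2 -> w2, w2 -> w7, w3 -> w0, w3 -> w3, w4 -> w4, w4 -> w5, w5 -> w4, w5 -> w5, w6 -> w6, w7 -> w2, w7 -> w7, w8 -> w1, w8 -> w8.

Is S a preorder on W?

Yes

Reflexive: yes — every world is S-related to itself.
Transitive: yes — every two-step S-path is closed by a direct edge.
So S is a preorder.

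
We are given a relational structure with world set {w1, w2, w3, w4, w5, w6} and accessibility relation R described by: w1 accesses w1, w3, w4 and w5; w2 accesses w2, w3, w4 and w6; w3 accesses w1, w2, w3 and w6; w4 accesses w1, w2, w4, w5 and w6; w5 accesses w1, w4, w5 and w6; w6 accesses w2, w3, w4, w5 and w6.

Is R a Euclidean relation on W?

Euclidean: no — w1 R w3 and w1 R w4, but not w3 R w4.

No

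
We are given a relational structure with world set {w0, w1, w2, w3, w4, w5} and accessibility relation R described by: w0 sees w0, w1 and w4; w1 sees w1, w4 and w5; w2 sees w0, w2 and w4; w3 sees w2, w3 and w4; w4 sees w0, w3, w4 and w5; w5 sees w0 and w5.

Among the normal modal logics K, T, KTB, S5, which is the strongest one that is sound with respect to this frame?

T

Reflexive (axiom T): yes — every world is R-related to itself.
Symmetric (axiom B): no — w0 R w1 but not w1 R w0.
Euclidean (axiom 5): no — w0 R w4 and w0 R w1, but not w4 R w1.
So F validates K, T; KTB would additionally require R to be symmetric. The strongest is T.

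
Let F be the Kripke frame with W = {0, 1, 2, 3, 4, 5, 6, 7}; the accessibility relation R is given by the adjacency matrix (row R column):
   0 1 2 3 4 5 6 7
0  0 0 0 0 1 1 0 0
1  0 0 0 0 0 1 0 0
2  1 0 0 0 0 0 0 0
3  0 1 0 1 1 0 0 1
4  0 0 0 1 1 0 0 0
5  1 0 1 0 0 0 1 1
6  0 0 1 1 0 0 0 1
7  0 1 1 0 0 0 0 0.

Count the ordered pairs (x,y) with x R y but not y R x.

13

Enumerating: (0,4), (1,5), (2,0), (3,1), (3,7), (5,2), (5,6), (5,7), (6,2), (6,3), (6,7), (7,1), (7,2).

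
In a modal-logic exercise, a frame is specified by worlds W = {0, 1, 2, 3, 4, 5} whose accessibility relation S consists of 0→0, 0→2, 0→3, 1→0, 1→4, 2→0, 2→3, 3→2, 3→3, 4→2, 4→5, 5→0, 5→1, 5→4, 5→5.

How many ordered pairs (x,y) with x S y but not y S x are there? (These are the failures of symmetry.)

6

Enumerating: (0,3), (1,0), (1,4), (4,2), (5,0), (5,1).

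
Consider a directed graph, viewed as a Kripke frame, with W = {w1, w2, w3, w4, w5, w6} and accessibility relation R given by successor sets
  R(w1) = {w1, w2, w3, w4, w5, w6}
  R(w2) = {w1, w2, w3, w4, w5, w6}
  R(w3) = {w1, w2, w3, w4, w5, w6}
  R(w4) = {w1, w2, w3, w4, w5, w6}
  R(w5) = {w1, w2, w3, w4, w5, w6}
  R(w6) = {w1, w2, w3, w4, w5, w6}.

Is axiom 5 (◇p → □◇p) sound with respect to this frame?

Yes

The schema 5 characterises exactly the Euclidean frames.
Euclidean: yes — any two successors of a common world are R-related.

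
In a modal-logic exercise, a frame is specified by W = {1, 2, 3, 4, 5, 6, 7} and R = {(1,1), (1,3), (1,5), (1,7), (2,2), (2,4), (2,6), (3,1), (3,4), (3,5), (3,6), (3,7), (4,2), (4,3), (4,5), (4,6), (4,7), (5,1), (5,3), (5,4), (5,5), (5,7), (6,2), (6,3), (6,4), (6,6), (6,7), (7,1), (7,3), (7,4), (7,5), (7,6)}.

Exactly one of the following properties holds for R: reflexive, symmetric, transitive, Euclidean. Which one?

symmetric

Reflexive: no — 3 is not related to itself.
Symmetric: yes — every pair in R has its reverse in R.
Transitive: no — 1 R 3 and 3 R 4, but not 1 R 4.
Euclidean: no — 3 R 1 and 3 R 4, but not 1 R 4.
Only symmetric holds.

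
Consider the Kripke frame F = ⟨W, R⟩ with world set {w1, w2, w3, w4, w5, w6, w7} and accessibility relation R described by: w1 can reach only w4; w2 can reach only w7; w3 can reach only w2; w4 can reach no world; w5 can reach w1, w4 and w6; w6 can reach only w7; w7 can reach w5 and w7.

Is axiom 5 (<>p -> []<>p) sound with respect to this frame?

By correspondence theory, 5 is valid on a frame iff R is Euclidean.
Euclidean: no — w5 R w1 and w5 R w6, but not w1 R w6.

No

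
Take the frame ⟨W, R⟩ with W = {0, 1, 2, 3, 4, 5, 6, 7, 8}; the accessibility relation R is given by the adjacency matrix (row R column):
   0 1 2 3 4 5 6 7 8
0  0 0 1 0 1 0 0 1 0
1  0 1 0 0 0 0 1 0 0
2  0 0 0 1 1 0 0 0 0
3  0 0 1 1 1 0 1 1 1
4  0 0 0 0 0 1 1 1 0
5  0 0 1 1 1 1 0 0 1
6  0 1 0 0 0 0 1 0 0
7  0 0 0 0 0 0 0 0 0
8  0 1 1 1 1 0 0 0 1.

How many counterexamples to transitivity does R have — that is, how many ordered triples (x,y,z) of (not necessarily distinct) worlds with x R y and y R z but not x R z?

Enumerating: (0,2,3), (0,4,5), (0,4,6), (2,3,2), (2,3,6), (2,3,7), (2,3,8), (2,4,5), (2,4,6), (2,4,7), (3,4,5), (3,6,1), … and 17 more.
Total: 29.

29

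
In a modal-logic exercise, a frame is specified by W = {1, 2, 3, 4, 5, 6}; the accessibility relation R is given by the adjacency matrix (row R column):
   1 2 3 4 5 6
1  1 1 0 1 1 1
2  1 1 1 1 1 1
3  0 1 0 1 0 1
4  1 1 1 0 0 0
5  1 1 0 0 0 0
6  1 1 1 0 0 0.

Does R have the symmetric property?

Yes

Symmetric: yes — every pair in R has its reverse in R.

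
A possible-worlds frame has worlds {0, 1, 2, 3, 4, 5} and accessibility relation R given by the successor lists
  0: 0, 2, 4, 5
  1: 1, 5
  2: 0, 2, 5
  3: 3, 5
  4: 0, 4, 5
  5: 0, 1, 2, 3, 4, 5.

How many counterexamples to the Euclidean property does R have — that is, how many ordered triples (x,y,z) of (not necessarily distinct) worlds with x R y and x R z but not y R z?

18

Enumerating: (0,2,4), (0,4,2), (5,0,1), (5,0,3), (5,1,0), (5,1,2), (5,1,3), (5,1,4), (5,2,1), (5,2,3), (5,2,4), (5,3,0), (5,3,1), (5,3,2), (5,3,4), (5,4,1), (5,4,2), (5,4,3).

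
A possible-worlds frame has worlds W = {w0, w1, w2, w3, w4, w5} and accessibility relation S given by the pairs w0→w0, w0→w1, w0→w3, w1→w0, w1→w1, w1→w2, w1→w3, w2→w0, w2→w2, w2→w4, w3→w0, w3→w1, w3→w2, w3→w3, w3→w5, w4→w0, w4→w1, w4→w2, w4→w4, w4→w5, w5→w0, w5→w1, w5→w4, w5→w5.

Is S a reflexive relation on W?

Yes

Reflexive: yes — every world is S-related to itself.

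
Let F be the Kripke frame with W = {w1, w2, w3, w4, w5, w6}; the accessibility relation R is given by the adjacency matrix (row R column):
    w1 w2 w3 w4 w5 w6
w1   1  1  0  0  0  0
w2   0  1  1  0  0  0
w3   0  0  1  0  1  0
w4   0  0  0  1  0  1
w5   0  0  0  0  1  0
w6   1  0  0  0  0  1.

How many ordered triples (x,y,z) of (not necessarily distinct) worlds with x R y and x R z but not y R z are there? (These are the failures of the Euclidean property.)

Enumerating: (w1,w2,w1), (w2,w3,w2), (w3,w5,w3), (w4,w6,w4), (w6,w1,w6).

5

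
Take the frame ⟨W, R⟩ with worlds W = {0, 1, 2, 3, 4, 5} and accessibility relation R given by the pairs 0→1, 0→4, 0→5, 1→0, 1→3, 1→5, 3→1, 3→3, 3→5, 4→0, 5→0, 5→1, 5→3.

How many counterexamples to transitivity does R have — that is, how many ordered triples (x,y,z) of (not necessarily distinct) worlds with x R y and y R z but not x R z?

Enumerating: (0,1,0), (0,1,3), (0,4,0), (0,5,0), (0,5,3), (1,0,1), (1,0,4), (1,3,1), (1,5,1), (3,1,0), (3,5,0), (4,0,1), (4,0,4), (4,0,5), (5,0,4), (5,0,5), (5,1,5), (5,3,5).

18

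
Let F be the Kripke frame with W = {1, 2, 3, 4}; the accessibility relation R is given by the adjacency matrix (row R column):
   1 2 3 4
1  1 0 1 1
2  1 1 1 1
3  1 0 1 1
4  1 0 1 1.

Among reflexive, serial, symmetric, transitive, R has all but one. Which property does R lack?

Reflexive: yes — every world is R-related to itself.
Serial: yes — every world has a successor (e.g. 1 R 1).
Symmetric: no — 2 R 1 but not 1 R 2.
Transitive: yes — every two-step R-path is closed by a direct edge.
Only symmetric fails.

symmetric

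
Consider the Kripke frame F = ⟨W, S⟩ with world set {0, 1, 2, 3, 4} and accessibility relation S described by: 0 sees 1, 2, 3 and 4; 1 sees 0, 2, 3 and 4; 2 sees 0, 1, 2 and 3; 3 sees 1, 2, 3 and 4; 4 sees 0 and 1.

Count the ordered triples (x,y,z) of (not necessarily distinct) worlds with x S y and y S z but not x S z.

Enumerating: (0,1,0), (0,2,0), (0,4,0), (1,0,1), (1,2,1), (1,3,1), (1,4,1), (2,0,4), (2,1,4), (2,3,4), (3,1,0), (3,2,0), … and 7 more.
Total: 19.

19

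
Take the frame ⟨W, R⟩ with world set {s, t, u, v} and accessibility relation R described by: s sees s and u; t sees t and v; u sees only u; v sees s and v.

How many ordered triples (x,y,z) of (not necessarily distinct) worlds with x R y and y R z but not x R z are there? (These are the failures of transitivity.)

2

Enumerating: (t,v,s), (v,s,u).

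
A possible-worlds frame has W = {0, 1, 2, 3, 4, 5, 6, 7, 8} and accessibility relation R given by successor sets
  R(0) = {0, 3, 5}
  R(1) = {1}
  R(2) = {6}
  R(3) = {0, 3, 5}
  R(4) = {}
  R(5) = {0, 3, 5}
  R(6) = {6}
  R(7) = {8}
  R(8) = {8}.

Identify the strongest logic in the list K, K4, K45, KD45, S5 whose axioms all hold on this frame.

K45

Transitive (axiom 4): yes — every two-step R-path is closed by a direct edge.
Euclidean (axiom 5): yes — any two successors of a common world are R-related.
Serial (axiom D): no — 4 has no R-successor.
Reflexive (axiom T): no — 2 is not related to itself.
So F validates K, K4, K45; KD45 would additionally require R to be serial. The strongest is K45.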